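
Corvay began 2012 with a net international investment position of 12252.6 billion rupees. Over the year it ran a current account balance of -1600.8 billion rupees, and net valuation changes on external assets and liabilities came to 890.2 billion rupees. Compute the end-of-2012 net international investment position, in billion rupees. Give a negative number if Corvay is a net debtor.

11542.0

Change in NIIP = current account + net valuation change = -1600.8 + 890.2 = -710.6
End-of-year NIIP = 12252.6 + (-710.6) = 11542.0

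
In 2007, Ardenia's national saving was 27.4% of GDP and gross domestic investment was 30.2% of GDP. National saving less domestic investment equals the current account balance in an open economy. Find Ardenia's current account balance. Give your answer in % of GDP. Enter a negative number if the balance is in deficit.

-2.8

CA = S - I = 27.4 - 30.2 = -2.8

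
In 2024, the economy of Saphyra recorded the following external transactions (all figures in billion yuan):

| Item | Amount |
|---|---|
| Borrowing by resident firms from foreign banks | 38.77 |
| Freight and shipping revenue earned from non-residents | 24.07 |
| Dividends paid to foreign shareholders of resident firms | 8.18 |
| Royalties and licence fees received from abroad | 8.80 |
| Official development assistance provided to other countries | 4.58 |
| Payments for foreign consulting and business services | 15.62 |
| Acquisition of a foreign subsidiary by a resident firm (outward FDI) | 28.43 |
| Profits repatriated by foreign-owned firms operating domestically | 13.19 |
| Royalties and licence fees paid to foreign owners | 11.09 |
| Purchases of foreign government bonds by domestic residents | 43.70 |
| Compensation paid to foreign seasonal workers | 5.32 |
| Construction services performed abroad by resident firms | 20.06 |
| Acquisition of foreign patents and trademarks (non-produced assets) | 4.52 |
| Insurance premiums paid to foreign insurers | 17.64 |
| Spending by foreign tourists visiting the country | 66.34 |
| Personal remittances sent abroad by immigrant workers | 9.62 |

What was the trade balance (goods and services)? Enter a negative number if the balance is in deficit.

Services: -15.62 + 8.80 - 17.64 + 66.34 - 11.09 + 20.06 + 24.07 = 74.92
Trade balance = 0.00 + 74.92 = 74.92
(Excluded from the trade balance — financial account: borrowing by resident firms from foreign banks 38.77, acquisition of a foreign subsidiary by a resident firm (outward FDI) 28.43, purchases of foreign government bonds by domestic residents 43.70; primary income: dividends paid to foreign shareholders of resident firms 8.18, profits repatriated by foreign-owned firms operating domestically 13.19, compensation paid to foreign seasonal workers 5.32; secondary income: official development assistance provided to other countries 4.58, personal remittances sent abroad by immigrant workers 9.62; capital account: acquisition of foreign patents and trademarks (non-produced assets) 4.52.)

74.92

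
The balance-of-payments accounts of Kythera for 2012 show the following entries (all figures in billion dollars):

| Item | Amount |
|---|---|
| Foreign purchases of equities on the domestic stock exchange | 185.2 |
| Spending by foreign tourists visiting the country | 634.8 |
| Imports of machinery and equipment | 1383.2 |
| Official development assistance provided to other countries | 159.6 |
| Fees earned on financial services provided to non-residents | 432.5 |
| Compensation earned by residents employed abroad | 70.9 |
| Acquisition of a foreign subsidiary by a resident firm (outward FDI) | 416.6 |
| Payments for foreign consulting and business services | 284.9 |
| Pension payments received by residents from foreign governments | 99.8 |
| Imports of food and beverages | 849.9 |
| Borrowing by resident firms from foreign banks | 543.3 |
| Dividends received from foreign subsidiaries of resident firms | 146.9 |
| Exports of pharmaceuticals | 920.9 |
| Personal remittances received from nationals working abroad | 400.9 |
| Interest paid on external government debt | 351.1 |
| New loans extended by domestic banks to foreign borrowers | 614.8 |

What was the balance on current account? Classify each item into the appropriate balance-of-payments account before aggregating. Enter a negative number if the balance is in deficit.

-322.0

Goods: -1383.2 - 849.9 + 920.9 = -1312.2
Services: -284.9 + 432.5 + 634.8 = 782.4
Primary income: -351.1 + 70.9 + 146.9 = -133.3
Secondary income: -159.6 + 99.8 + 400.9 = 341.1
Current account = (-1312.2) + 782.4 + (-133.3) + 341.1 = -322.0
(Excluded from the current account — financial account: foreign purchases of equities on the domestic stock exchange 185.2, acquisition of a foreign subsidiary by a resident firm (outward FDI) 416.6, borrowing by resident firms from foreign banks 543.3, new loans extended by domestic banks to foreign borrowers 614.8.)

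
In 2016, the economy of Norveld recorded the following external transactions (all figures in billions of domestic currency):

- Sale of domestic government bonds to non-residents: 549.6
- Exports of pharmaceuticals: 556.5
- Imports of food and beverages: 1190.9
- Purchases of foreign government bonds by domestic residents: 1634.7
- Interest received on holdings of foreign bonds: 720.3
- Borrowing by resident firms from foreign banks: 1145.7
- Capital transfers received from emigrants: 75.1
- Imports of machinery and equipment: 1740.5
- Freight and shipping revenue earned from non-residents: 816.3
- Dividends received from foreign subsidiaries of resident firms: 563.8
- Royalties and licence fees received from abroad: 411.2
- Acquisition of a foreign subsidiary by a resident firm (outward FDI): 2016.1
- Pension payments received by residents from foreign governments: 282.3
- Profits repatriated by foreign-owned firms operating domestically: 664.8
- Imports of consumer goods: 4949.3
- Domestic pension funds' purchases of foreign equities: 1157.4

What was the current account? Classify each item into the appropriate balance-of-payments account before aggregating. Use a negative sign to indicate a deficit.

Goods: 556.5 - 4949.3 - 1740.5 - 1190.9 = -7324.2
Services: 816.3 + 411.2 = 1227.5
Primary income: -664.8 + 563.8 + 720.3 = 619.3
Secondary income: 282.3
Current account = (-7324.2) + 1227.5 + 619.3 + 282.3 = -5195.1
(Excluded from the current account — financial account: sale of domestic government bonds to non-residents 549.6, purchases of foreign government bonds by domestic residents 1634.7, borrowing by resident firms from foreign banks 1145.7, acquisition of a foreign subsidiary by a resident firm (outward FDI) 2016.1, domestic pension funds' purchases of foreign equities 1157.4; capital account: capital transfers received from emigrants 75.1.)

-5195.1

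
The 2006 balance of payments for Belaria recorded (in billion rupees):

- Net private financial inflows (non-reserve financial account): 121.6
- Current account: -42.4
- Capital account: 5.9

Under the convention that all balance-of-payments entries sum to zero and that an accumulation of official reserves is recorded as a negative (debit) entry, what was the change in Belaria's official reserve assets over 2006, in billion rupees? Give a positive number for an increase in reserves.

85.1

Official reserve transactions balance = -((-42.4) + 5.9 + 121.6) = -85.1
An accumulation of reserves is recorded as a debit (negative entry), so the change in the stock of reserves is the negative of that balance.
Change in official reserves = -(-85.1) = 85.1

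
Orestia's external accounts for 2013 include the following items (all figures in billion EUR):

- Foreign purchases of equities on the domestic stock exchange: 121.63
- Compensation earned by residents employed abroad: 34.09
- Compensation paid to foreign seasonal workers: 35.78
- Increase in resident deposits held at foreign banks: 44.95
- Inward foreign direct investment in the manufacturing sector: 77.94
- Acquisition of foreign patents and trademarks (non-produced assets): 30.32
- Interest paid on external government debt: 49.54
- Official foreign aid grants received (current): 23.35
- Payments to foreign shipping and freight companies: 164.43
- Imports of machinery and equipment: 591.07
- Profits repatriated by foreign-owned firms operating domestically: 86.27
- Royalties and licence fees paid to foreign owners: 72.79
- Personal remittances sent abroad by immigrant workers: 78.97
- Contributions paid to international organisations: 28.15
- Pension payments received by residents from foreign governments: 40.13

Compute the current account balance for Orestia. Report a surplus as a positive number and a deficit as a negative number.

Goods: -591.07
Services: -72.79 - 164.43 = -237.22
Primary income: 34.09 - 86.27 - 49.54 - 35.78 = -137.50
Secondary income: -78.97 - 28.15 + 40.13 + 23.35 = -43.64
Current account = (-591.07) + (-237.22) + (-137.50) + (-43.64) = -1009.43
(Excluded from the current account — financial account: foreign purchases of equities on the domestic stock exchange 121.63, increase in resident deposits held at foreign banks 44.95, inward foreign direct investment in the manufacturing sector 77.94; capital account: acquisition of foreign patents and trademarks (non-produced assets) 30.32.)

-1009.43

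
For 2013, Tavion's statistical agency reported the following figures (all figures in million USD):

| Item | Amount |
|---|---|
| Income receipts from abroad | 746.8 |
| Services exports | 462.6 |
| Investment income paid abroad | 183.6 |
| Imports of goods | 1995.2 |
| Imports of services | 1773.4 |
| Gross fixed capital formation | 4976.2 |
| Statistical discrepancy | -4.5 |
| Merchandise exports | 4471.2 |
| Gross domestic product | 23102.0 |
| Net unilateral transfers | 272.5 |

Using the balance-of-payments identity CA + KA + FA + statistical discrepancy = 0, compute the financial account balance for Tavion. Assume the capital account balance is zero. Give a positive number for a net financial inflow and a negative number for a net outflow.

Goods balance = 4471.2 - 1995.2 = 2476.0
Services balance = 462.6 - 1773.4 = -1310.8
Trade balance (goods + services) = 2476.0 + (-1310.8) = 1165.2
Net primary income = 746.8 - 183.6 = 563.2
Net secondary income = 272.5
Current account = 1165.2 + 563.2 + 272.5 = 2000.9
Financial account = -(2000.9 + (-4.5)) = -1996.4

-1996.4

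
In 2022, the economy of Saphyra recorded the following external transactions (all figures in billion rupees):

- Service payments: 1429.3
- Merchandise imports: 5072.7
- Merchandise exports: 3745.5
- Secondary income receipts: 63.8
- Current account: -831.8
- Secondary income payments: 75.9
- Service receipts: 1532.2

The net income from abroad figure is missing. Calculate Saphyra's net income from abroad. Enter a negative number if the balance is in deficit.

404.6

Current account = goods balance + services balance + net primary income + net secondary income
Sum of the known components = -1236.4
Net income from abroad = CA - (known components) = -831.8 - (-1236.4) = 404.6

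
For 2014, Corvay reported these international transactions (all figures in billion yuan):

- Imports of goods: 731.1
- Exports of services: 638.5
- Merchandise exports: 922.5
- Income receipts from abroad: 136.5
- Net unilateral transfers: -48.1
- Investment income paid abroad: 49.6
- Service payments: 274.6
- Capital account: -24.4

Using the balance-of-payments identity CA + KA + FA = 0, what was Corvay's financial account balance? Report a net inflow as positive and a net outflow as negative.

Goods balance = 922.5 - 731.1 = 191.4
Services balance = 638.5 - 274.6 = 363.9
Trade balance (goods + services) = 191.4 + 363.9 = 555.3
Net primary income = 136.5 - 49.6 = 86.9
Net secondary income = -48.1
Current account = 555.3 + 86.9 + (-48.1) = 594.1
Financial account = -(594.1 + (-24.4)) = -569.7

-569.7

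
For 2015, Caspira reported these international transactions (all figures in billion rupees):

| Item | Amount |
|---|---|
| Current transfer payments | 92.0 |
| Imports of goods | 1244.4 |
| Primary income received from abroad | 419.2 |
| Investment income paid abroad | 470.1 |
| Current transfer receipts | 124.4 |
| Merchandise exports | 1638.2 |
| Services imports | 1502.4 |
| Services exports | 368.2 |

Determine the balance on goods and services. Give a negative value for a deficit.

Goods balance = 1638.2 - 1244.4 = 393.8
Services balance = 368.2 - 1502.4 = -1134.2
Trade balance (goods + services) = 393.8 + (-1134.2) = -740.4

-740.4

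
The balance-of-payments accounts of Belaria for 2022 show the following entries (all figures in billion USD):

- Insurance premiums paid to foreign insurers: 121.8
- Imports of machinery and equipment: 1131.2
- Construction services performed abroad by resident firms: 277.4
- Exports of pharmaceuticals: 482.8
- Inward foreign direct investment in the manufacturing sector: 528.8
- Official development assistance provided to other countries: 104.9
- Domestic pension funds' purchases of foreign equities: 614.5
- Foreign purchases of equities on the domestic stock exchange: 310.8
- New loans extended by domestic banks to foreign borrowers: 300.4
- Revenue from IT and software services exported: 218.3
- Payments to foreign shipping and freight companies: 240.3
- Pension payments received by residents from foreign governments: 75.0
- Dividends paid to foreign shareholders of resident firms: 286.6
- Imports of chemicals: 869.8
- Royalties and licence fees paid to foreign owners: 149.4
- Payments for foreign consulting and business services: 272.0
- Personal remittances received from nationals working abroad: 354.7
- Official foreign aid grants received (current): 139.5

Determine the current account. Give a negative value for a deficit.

Goods: -869.8 - 1131.2 + 482.8 = -1518.2
Services: 218.3 - 240.3 - 272.0 - 121.8 + 277.4 - 149.4 = -287.8
Primary income: -286.6
Secondary income: 75.0 - 104.9 + 139.5 + 354.7 = 464.3
Current account = (-1518.2) + (-287.8) + (-286.6) + 464.3 = -1628.3
(Excluded from the current account — financial account: inward foreign direct investment in the manufacturing sector 528.8, domestic pension funds' purchases of foreign equities 614.5, foreign purchases of equities on the domestic stock exchange 310.8, new loans extended by domestic banks to foreign borrowers 300.4.)

-1628.3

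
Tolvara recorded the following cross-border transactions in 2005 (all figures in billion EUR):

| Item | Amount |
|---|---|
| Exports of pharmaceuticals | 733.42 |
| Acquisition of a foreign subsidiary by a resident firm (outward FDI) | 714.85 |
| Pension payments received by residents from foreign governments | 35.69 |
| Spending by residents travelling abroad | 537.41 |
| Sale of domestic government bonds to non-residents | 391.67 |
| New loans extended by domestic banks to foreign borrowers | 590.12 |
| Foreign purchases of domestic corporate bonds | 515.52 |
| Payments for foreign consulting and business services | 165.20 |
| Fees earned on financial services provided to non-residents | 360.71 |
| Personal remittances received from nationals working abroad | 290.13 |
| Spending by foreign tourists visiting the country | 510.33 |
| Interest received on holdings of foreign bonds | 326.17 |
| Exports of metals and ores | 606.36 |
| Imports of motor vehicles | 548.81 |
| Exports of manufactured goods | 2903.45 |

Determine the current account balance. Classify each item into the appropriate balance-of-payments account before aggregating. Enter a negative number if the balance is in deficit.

4514.84

Goods: 2903.45 + 606.36 + 733.42 - 548.81 = 3694.42
Services: -165.20 + 360.71 + 510.33 - 537.41 = 168.43
Primary income: 326.17
Secondary income: 290.13 + 35.69 = 325.82
Current account = 3694.42 + 168.43 + 326.17 + 325.82 = 4514.84
(Excluded from the current account — financial account: acquisition of a foreign subsidiary by a resident firm (outward FDI) 714.85, sale of domestic government bonds to non-residents 391.67, new loans extended by domestic banks to foreign borrowers 590.12, foreign purchases of domestic corporate bonds 515.52.)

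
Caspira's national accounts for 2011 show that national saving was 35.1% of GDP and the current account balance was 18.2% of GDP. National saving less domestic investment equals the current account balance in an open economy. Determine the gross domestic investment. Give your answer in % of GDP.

16.9

S - I = CA (net lending to the rest of the world).
I = S - CA = 35.1 - 18.2 = 16.9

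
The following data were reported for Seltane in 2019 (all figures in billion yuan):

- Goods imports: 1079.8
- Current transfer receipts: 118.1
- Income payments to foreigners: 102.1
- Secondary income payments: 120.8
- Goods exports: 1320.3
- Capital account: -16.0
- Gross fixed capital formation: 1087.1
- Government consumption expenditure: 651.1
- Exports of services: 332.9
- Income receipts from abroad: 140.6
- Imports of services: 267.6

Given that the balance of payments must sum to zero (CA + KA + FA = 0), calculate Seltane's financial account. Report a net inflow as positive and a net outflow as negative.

-325.6

Goods balance = 1320.3 - 1079.8 = 240.5
Services balance = 332.9 - 267.6 = 65.3
Trade balance (goods + services) = 240.5 + 65.3 = 305.8
Net primary income = 140.6 - 102.1 = 38.5
Net secondary income = 118.1 - 120.8 = -2.7
Current account = 305.8 + 38.5 + (-2.7) = 341.6
Financial account = -(341.6 + (-16.0)) = -325.6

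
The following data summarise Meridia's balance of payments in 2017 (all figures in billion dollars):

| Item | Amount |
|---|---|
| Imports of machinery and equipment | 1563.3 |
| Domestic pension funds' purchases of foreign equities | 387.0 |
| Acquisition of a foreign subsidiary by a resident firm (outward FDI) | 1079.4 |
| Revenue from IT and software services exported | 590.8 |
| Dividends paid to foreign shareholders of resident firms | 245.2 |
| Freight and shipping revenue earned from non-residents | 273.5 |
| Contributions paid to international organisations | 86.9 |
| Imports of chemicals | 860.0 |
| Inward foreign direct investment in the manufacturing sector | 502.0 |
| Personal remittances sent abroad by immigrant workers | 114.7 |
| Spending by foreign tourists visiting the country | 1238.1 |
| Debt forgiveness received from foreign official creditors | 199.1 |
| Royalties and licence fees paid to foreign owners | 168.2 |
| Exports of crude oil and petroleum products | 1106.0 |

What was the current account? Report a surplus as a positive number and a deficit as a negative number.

Goods: 1106.0 - 1563.3 - 860.0 = -1317.3
Services: 590.8 - 168.2 + 1238.1 + 273.5 = 1934.2
Primary income: -245.2
Secondary income: -86.9 - 114.7 = -201.6
Current account = (-1317.3) + 1934.2 + (-245.2) + (-201.6) = 170.1
(Excluded from the current account — financial account: domestic pension funds' purchases of foreign equities 387.0, acquisition of a foreign subsidiary by a resident firm (outward FDI) 1079.4, inward foreign direct investment in the manufacturing sector 502.0; capital account: debt forgiveness received from foreign official creditors 199.1.)

170.1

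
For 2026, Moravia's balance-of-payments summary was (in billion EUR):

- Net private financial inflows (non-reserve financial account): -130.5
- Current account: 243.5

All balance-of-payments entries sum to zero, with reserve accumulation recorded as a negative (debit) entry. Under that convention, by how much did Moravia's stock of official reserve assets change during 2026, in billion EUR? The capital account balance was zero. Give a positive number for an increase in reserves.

113.0

Official reserve transactions balance = -(243.5 + (-130.5)) = -113.0
An accumulation of reserves is recorded as a debit (negative entry), so the change in the stock of reserves is the negative of that balance.
Change in official reserves = -(-113.0) = 113.0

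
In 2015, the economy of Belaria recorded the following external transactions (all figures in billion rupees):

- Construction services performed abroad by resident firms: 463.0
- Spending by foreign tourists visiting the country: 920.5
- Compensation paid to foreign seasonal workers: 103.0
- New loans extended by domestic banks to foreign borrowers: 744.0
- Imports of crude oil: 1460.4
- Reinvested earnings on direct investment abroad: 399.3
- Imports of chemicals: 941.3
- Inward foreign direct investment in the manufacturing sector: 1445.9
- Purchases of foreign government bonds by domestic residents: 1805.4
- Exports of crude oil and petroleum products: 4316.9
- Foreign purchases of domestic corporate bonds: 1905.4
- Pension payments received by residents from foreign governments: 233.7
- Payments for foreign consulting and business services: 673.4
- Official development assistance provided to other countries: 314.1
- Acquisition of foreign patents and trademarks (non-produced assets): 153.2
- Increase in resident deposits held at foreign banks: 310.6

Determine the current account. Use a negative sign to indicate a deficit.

Goods: -1460.4 - 941.3 + 4316.9 = 1915.2
Services: 463.0 - 673.4 + 920.5 = 710.1
Primary income: 399.3 - 103.0 = 296.3
Secondary income: 233.7 - 314.1 = -80.4
Current account = 1915.2 + 710.1 + 296.3 + (-80.4) = 2841.2
(Excluded from the current account — financial account: new loans extended by domestic banks to foreign borrowers 744.0, inward foreign direct investment in the manufacturing sector 1445.9, purchases of foreign government bonds by domestic residents 1805.4, foreign purchases of domestic corporate bonds 1905.4, increase in resident deposits held at foreign banks 310.6; capital account: acquisition of foreign patents and trademarks (non-produced assets) 153.2.)

2841.2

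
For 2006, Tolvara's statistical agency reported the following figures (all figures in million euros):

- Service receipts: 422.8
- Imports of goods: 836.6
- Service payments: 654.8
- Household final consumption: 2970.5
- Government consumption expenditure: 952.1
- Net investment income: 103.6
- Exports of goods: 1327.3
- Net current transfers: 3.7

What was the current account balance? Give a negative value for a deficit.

Goods balance = 1327.3 - 836.6 = 490.7
Services balance = 422.8 - 654.8 = -232.0
Trade balance (goods + services) = 490.7 + (-232.0) = 258.7
Net primary income = 103.6
Net secondary income = 3.7
Current account = 258.7 + 103.6 + 3.7 = 366.0

366.0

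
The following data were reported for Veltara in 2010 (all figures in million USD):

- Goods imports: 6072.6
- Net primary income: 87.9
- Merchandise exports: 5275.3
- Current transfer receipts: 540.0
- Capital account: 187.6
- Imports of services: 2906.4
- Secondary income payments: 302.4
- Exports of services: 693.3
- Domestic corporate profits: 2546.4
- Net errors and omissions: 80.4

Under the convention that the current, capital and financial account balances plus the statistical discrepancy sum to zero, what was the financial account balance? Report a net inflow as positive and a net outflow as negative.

2416.9

Goods balance = 5275.3 - 6072.6 = -797.3
Services balance = 693.3 - 2906.4 = -2213.1
Trade balance (goods + services) = -797.3 + (-2213.1) = -3010.4
Net primary income = 87.9
Net secondary income = 540.0 - 302.4 = 237.6
Current account = -3010.4 + 87.9 + 237.6 = -2684.9
Financial account = -(-2684.9 + 187.6 + 80.4) = 2416.9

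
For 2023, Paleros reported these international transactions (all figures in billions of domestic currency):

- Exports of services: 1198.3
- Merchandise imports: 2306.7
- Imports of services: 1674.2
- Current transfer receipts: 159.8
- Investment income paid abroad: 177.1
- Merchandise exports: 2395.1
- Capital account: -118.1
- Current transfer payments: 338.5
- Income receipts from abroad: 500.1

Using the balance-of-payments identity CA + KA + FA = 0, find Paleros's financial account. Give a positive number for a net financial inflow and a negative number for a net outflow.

Goods balance = 2395.1 - 2306.7 = 88.4
Services balance = 1198.3 - 1674.2 = -475.9
Trade balance (goods + services) = 88.4 + (-475.9) = -387.5
Net primary income = 500.1 - 177.1 = 323.0
Net secondary income = 159.8 - 338.5 = -178.7
Current account = -387.5 + 323.0 + (-178.7) = -243.2
Financial account = -(-243.2 + (-118.1)) = 361.3

361.3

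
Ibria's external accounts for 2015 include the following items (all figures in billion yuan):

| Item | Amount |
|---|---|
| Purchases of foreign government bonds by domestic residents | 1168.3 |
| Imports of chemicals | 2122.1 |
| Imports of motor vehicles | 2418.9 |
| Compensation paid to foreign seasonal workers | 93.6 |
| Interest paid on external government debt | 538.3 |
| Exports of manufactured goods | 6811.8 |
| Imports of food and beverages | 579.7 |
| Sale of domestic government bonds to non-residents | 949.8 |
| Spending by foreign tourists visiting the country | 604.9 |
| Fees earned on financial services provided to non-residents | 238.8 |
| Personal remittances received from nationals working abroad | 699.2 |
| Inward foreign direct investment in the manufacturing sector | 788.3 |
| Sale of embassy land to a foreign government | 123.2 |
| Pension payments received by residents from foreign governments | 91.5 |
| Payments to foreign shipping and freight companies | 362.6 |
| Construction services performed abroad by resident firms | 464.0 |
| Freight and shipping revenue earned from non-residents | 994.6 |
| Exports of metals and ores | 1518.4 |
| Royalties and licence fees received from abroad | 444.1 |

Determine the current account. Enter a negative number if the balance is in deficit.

Goods: -2122.1 - 579.7 - 2418.9 + 1518.4 + 6811.8 = 3209.5
Services: -362.6 + 238.8 + 444.1 + 604.9 + 464.0 + 994.6 = 2383.8
Primary income: -538.3 - 93.6 = -631.9
Secondary income: 91.5 + 699.2 = 790.7
Current account = 3209.5 + 2383.8 + (-631.9) + 790.7 = 5752.1
(Excluded from the current account — financial account: purchases of foreign government bonds by domestic residents 1168.3, sale of domestic government bonds to non-residents 949.8, inward foreign direct investment in the manufacturing sector 788.3; capital account: sale of embassy land to a foreign government 123.2.)

5752.1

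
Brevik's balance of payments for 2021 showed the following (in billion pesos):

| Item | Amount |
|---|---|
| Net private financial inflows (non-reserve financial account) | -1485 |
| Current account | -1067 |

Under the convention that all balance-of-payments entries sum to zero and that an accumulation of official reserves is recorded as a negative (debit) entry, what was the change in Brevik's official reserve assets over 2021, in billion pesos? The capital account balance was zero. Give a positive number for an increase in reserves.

-2552

Official reserve transactions balance = -((-1067) + (-1485)) = 2552
An accumulation of reserves is recorded as a debit (negative entry), so the change in the stock of reserves is the negative of that balance.
Change in official reserves = -(2552) = -2552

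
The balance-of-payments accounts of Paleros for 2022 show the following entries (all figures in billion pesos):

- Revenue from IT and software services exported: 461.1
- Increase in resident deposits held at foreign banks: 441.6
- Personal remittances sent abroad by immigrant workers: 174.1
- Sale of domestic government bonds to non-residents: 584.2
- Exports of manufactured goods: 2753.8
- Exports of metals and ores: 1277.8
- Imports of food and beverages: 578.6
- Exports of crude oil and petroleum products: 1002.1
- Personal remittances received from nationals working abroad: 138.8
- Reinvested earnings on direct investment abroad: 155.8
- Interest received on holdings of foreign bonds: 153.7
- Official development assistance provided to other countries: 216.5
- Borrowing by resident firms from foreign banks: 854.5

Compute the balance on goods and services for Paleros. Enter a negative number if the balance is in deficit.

Goods: 1002.1 + 2753.8 - 578.6 + 1277.8 = 4455.1
Services: 461.1
Trade balance = 4455.1 + 461.1 = 4916.2
(Excluded from the trade balance — financial account: increase in resident deposits held at foreign banks 441.6, sale of domestic government bonds to non-residents 584.2, borrowing by resident firms from foreign banks 854.5; secondary income: personal remittances sent abroad by immigrant workers 174.1, personal remittances received from nationals working abroad 138.8, official development assistance provided to other countries 216.5; primary income: reinvested earnings on direct investment abroad 155.8, interest received on holdings of foreign bonds 153.7.)

4916.2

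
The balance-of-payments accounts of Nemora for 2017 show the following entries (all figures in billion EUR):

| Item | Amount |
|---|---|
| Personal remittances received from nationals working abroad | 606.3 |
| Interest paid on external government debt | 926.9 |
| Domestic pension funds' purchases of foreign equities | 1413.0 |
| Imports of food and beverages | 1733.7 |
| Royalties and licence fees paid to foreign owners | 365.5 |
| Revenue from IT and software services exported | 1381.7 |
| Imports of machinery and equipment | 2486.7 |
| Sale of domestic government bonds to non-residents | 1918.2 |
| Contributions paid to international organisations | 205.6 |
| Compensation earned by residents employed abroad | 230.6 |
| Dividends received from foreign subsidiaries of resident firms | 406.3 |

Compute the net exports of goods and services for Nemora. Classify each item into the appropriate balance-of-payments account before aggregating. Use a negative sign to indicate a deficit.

-3204.2

Goods: -2486.7 - 1733.7 = -4220.4
Services: 1381.7 - 365.5 = 1016.2
Trade balance = -4220.4 + 1016.2 = -3204.2
(Excluded from the trade balance — secondary income: personal remittances received from nationals working abroad 606.3, contributions paid to international organisations 205.6; primary income: interest paid on external government debt 926.9, compensation earned by residents employed abroad 230.6, dividends received from foreign subsidiaries of resident firms 406.3; financial account: domestic pension funds' purchases of foreign equities 1413.0, sale of domestic government bonds to non-residents 1918.2.)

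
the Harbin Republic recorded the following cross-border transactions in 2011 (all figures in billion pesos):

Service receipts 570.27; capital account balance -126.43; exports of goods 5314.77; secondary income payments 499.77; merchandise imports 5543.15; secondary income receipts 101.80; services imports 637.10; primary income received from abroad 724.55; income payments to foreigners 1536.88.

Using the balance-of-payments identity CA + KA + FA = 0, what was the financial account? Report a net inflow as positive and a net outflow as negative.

Goods balance = 5314.77 - 5543.15 = -228.38
Services balance = 570.27 - 637.10 = -66.83
Trade balance (goods + services) = -228.38 + (-66.83) = -295.21
Net primary income = 724.55 - 1536.88 = -812.33
Net secondary income = 101.80 - 499.77 = -397.97
Current account = -295.21 + (-812.33) + (-397.97) = -1505.51
Financial account = -(-1505.51 + (-126.43)) = 1631.94

1631.94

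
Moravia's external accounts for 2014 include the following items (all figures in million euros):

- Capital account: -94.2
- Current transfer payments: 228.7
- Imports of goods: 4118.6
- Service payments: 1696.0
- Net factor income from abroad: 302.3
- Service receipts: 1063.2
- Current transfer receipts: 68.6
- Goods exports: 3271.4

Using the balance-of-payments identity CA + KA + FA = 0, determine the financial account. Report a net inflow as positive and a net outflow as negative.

Goods balance = 3271.4 - 4118.6 = -847.2
Services balance = 1063.2 - 1696.0 = -632.8
Trade balance (goods + services) = -847.2 + (-632.8) = -1480.0
Net primary income = 302.3
Net secondary income = 68.6 - 228.7 = -160.1
Current account = -1480.0 + 302.3 + (-160.1) = -1337.8
Financial account = -(-1337.8 + (-94.2)) = 1432.0

1432.0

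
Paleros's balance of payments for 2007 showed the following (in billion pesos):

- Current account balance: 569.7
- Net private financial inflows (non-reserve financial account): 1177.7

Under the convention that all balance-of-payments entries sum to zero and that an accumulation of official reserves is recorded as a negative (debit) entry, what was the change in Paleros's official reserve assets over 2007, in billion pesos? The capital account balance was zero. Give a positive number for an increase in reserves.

1747.4

Official reserve transactions balance = -(569.7 + 1177.7) = -1747.4
An accumulation of reserves is recorded as a debit (negative entry), so the change in the stock of reserves is the negative of that balance.
Change in official reserves = -(-1747.4) = 1747.4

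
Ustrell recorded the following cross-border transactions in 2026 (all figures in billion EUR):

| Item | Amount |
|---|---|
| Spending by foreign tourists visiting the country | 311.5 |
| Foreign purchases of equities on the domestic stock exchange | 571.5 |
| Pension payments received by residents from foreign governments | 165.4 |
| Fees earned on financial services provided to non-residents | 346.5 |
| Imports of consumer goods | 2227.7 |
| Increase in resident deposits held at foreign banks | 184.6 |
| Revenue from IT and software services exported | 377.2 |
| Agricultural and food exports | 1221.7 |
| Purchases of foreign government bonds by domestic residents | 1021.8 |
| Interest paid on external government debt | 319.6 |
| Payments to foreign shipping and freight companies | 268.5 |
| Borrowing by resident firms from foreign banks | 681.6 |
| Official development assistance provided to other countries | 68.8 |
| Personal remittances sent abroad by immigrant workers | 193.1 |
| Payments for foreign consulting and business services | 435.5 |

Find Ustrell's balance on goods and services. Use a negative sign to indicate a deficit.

Goods: -2227.7 + 1221.7 = -1006.0
Services: -435.5 + 346.5 - 268.5 + 377.2 + 311.5 = 331.2
Trade balance = -1006.0 + 331.2 = -674.8
(Excluded from the trade balance — financial account: foreign purchases of equities on the domestic stock exchange 571.5, increase in resident deposits held at foreign banks 184.6, purchases of foreign government bonds by domestic residents 1021.8, borrowing by resident firms from foreign banks 681.6; secondary income: pension payments received by residents from foreign governments 165.4, official development assistance provided to other countries 68.8, personal remittances sent abroad by immigrant workers 193.1; primary income: interest paid on external government debt 319.6.)

-674.8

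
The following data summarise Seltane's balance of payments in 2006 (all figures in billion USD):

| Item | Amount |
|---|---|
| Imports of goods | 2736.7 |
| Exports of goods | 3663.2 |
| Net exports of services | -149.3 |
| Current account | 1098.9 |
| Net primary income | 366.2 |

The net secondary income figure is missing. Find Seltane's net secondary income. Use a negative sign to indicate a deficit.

-44.5

Current account = goods balance + services balance + net primary income + net secondary income
Sum of the known components = 1143.4
Net secondary income = CA - (known components) = 1098.9 - 1143.4 = -44.5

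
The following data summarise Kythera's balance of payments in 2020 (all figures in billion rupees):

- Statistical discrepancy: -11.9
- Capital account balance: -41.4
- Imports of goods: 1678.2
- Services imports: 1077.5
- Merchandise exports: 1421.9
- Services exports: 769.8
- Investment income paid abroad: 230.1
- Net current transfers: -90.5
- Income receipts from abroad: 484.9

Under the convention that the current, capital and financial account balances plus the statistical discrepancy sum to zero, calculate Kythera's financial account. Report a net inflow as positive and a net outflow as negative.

Goods balance = 1421.9 - 1678.2 = -256.3
Services balance = 769.8 - 1077.5 = -307.7
Trade balance (goods + services) = -256.3 + (-307.7) = -564.0
Net primary income = 484.9 - 230.1 = 254.8
Net secondary income = -90.5
Current account = -564.0 + 254.8 + (-90.5) = -399.7
Financial account = -(-399.7 + (-41.4) + (-11.9)) = 453.0

453.0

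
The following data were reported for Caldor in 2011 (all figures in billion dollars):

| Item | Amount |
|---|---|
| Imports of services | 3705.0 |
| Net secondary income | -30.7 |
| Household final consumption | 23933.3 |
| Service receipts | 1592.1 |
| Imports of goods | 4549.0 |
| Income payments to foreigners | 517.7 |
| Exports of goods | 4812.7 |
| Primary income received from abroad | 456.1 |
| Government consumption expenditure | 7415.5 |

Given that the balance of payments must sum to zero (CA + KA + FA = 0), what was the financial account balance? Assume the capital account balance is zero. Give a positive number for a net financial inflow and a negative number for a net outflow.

Goods balance = 4812.7 - 4549.0 = 263.7
Services balance = 1592.1 - 3705.0 = -2112.9
Trade balance (goods + services) = 263.7 + (-2112.9) = -1849.2
Net primary income = 456.1 - 517.7 = -61.6
Net secondary income = -30.7
Current account = -1849.2 + (-61.6) + (-30.7) = -1941.5
Financial account = -(-1941.5) = 1941.5

1941.5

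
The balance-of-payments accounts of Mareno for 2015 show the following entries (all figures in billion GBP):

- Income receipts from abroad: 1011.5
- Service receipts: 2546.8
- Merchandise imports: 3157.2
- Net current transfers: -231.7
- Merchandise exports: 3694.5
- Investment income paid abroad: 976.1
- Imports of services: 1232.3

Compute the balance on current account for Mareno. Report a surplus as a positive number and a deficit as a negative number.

Goods balance = 3694.5 - 3157.2 = 537.3
Services balance = 2546.8 - 1232.3 = 1314.5
Trade balance (goods + services) = 537.3 + 1314.5 = 1851.8
Net primary income = 1011.5 - 976.1 = 35.4
Net secondary income = -231.7
Current account = 1851.8 + 35.4 + (-231.7) = 1655.5

1655.5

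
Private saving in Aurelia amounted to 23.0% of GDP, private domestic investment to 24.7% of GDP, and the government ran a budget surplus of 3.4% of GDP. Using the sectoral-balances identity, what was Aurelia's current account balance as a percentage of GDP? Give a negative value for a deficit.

1.7

By the sectoral-balances identity, CA = (S_private - I) + (T - G).
Private balance = 23.0 - 24.7 = -1.7
Government balance (T - G) = 3.4
CA = -1.7 + 3.4 = 1.7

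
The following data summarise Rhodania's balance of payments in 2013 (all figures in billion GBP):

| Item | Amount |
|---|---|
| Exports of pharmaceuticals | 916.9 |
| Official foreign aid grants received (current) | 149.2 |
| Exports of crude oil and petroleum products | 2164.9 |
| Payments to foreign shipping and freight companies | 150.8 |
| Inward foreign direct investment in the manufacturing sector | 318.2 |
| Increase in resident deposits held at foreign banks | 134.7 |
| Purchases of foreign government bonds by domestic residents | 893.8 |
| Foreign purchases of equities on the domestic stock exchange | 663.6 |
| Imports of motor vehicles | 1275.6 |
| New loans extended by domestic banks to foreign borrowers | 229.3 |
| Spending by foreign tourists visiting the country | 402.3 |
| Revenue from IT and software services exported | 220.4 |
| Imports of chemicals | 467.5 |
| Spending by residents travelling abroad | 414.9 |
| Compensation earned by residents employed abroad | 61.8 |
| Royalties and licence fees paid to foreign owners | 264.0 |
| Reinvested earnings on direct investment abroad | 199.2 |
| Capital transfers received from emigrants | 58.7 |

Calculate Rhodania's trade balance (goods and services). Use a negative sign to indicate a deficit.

Goods: 2164.9 - 1275.6 - 467.5 + 916.9 = 1338.7
Services: -264.0 + 402.3 + 220.4 - 150.8 - 414.9 = -207.0
Trade balance = 1338.7 + (-207.0) = 1131.7
(Excluded from the trade balance — secondary income: official foreign aid grants received (current) 149.2; financial account: inward foreign direct investment in the manufacturing sector 318.2, increase in resident deposits held at foreign banks 134.7, purchases of foreign government bonds by domestic residents 893.8, foreign purchases of equities on the domestic stock exchange 663.6, new loans extended by domestic banks to foreign borrowers 229.3; primary income: compensation earned by residents employed abroad 61.8, reinvested earnings on direct investment abroad 199.2; capital account: capital transfers received from emigrants 58.7.)

1131.7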